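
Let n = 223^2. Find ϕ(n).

φ(49729) = 49729 · (1 − 1/223)
       = 49729 · 222/223 = 49506.

49506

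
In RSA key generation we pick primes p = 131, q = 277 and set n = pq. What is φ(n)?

φ(36287) = 36287 · (1 − 1/131) · (1 − 1/277)
       = 36287 · 35880/36287 = 35880.

35880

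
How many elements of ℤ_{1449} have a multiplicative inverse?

792

Prime factorization: 1449 = 3^2 · 7 · 23.
φ(1449) = 1449 · (1 − 1/3) · (1 − 1/7) · (1 − 1/23)
       = 1449 · 264/483 = 792.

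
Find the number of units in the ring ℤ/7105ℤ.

4704

First factor: 7105 = 5 · 7^2 · 29.
φ(5) = 5 − 1 = 4.
φ(7^2) = 7^1·(7−1) = 7·6 = 42.
φ(29) = 29 − 1 = 28.
Since φ is multiplicative, φ(7105) = 4 · 42 · 28 = 4704.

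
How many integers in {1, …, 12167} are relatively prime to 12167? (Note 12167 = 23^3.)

11638

φ(23^3) = 23^3 − 23^2 = 12167 − 529 = 11638.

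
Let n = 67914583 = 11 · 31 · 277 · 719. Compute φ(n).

φ(11) = 11 − 1 = 10.
φ(31) = 31 − 1 = 30.
φ(277) = 277 − 1 = 276.
φ(719) = 719 − 1 = 718.
φ(67914583) = 10 × 30 × 276 × 718 = 59450400.

59450400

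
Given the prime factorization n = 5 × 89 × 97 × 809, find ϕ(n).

φ(34920485) = 34920485 · (1 − 1/5) · (1 − 1/89) · (1 − 1/97) · (1 − 1/809)
       = 34920485 · 27303936/34920485 = 27303936.

27303936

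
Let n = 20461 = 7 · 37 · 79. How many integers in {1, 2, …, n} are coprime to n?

φ(20461) = 20461 · (1 − 1/7) · (1 − 1/37) · (1 − 1/79)
       = 20461 · 16848/20461 = 16848.

16848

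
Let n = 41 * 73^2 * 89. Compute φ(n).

18501120

φ(19445521) = 19445521 · (1 − 1/41) · (1 − 1/73) · (1 − 1/89)
       = 19445521 · 253440/266377 = 18501120.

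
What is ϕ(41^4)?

2756840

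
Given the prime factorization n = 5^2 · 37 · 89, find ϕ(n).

63360

φ(82325) = 82325 · (1 − 1/5) · (1 − 1/37) · (1 − 1/89)
       = 82325 · 12672/16465 = 63360.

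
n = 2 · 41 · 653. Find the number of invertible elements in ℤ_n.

φ(53546) = 53546 · (1 − 1/2) · (1 − 1/41) · (1 − 1/653)
       = 53546 · 26080/53546 = 26080.

26080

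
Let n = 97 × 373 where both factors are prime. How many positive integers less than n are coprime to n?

35712

φ(pq) = (p−1)(q−1) = 96 · 372 = 35712.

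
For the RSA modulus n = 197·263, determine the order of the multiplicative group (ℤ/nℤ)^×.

51352

φ(n) = (p − 1)(q − 1) = (197−1)(263−1) = 196·262 = 51352.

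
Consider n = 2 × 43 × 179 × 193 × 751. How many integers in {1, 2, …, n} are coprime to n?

φ(2) = 2 − 1 = 1.
φ(43) = 43 − 1 = 42.
φ(179) = 179 − 1 = 178.
φ(193) = 193 − 1 = 192.
φ(751) = 751 − 1 = 750.
φ(2231252542) = 1 × 42 × 178 × 192 × 750 = 1076544000.

1076544000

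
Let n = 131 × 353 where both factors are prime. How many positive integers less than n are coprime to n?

φ(pq) = (p−1)(q−1) = 130 · 352 = 45760.

45760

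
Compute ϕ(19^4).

φ(130321) = 130321 · (1 − 1/19)
       = 130321 · 18/19 = 123462.

123462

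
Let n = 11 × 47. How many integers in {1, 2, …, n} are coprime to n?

460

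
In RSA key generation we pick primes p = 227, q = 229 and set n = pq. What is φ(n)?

φ(pq) = (p−1)(q−1) = 226 · 228 = 51528.

51528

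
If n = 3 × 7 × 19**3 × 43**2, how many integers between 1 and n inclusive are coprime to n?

140824656

φ(266328111) = 266328111 · (1 − 1/3) · (1 − 1/7) · (1 − 1/19) · (1 − 1/43)
       = 266328111 · 9072/17157 = 140824656.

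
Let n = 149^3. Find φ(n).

φ(149^3) = 149^3 − 149^2 = 3307949 − 22201 = 3285748.

3285748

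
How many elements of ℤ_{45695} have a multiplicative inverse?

Prime factorization: 45695 = 5 × 13 × 19 × 37.
φ(5) = 5 − 1 = 4.
φ(13) = 13 − 1 = 12.
φ(19) = 19 − 1 = 18.
φ(37) = 37 − 1 = 36.
Multiply: 4 · 12 · 18 · 36 = 31104.

31104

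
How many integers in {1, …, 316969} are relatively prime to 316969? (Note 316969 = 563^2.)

φ(316969) = 316969 · (1 − 1/563)
       = 316969 · 562/563 = 316406.

316406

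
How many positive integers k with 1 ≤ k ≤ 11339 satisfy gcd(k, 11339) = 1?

9856

First factor: 11339 = 17 · 23 · 29.
φ(11339) = 11339 · (1 − 1/17) · (1 − 1/23) · (1 − 1/29)
       = 11339 · 9856/11339 = 9856.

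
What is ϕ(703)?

648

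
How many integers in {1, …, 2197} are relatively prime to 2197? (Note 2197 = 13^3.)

2028

φ(2197) = 2197 · (1 − 1/13)
       = 2197 · 12/13 = 2028.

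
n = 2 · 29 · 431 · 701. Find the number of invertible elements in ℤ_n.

8428000

φ(2) = 2 − 1 = 1.
φ(29) = 29 − 1 = 28.
φ(431) = 431 − 1 = 430.
φ(701) = 701 − 1 = 700.
φ(17523598) = 1 × 28 × 430 × 700 = 8428000.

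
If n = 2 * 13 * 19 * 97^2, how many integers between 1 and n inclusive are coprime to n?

2011392

φ(2) = 2 − 1 = 1.
φ(13) = 13 − 1 = 12.
φ(19) = 19 − 1 = 18.
φ(97^2) = 97^2 − 97^1 = 9409 − 97 = 9312.
φ(4648046) = 1 × 12 × 18 × 9312 = 2011392.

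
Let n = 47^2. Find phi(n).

2162

φ(47^2) = 47^2 − 47^1 = 2209 − 47 = 2162.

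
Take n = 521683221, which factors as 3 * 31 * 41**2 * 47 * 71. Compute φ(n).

φ(3) = 3 − 1 = 2.
φ(31) = 31 − 1 = 30.
φ(41^2) = 41^1·(41−1) = 41·40 = 1640.
φ(47) = 47 − 1 = 46.
φ(71) = 71 − 1 = 70.
Since φ is multiplicative, φ(521683221) = 2 · 30 · 1640 · 46 · 70 = 316848000.

316848000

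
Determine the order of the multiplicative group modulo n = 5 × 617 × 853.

2099328

φ(5) = 5 − 1 = 4.
φ(617) = 617 − 1 = 616.
φ(853) = 853 − 1 = 852.
Since φ is multiplicative, φ(2631505) = 4 · 616 · 852 = 2099328.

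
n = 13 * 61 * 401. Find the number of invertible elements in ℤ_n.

φ(13) = 13 − 1 = 12.
φ(61) = 61 − 1 = 60.
φ(401) = 401 − 1 = 400.
Since φ is multiplicative, φ(317993) = 12 · 60 · 400 = 288000.

288000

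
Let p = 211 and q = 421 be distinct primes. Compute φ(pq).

φ(n) = (p − 1)(q − 1) = (211−1)(421−1) = 210·420 = 88200.

88200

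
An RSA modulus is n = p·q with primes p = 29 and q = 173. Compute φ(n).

φ(29) = 29 − 1 = 28.
φ(173) = 173 − 1 = 172.
Since φ is multiplicative, φ(5017) = 28 · 172 = 4816.

4816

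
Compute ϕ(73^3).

φ(73^3) = 73^3 − 73^2 = 389017 − 5329 = 383688.

383688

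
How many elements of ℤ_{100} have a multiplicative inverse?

First factor: 100 = 2^2 · 5^2.
φ(100) = 100 · (1 − 1/2) · (1 − 1/5)
       = 100 · 4/10 = 40.

40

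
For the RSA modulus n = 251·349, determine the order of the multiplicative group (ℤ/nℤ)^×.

87000

φ(pq) = (p−1)(q−1) = 250 · 348 = 87000.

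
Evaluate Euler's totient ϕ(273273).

131040

273273 = 3 * 7^2 * 11 * 13^2.
φ(273273) = 273273 · (1 − 1/3) · (1 − 1/7) · (1 − 1/11) · (1 − 1/13)
       = 273273 · 1440/3003 = 131040.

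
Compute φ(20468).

20468 = 2**2 · 7 · 17 · 43.
φ(2^2) = 2^2 − 2^1 = 4 − 2 = 2.
φ(7) = 7 − 1 = 6.
φ(17) = 17 − 1 = 16.
φ(43) = 43 − 1 = 42.
Multiply: 2 · 6 · 16 · 42 = 8064.

8064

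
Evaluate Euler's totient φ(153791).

132000

153791 = 11^2 * 31 * 41.
φ(11^2) = 11^2 − 11^1 = 121 − 11 = 110.
φ(31) = 31 − 1 = 30.
φ(41) = 41 − 1 = 40.
Since φ is multiplicative, φ(153791) = 110 · 30 · 40 = 132000.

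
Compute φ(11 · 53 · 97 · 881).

43929600

φ(49821431) = 49821431 · (1 − 1/11) · (1 − 1/53) · (1 − 1/97) · (1 − 1/881)
       = 49821431 · 43929600/49821431 = 43929600.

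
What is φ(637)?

504

Factor 637: 637 = 7**2 · 13.
φ(7^2) = 7^1·(7−1) = 7·6 = 42.
φ(13) = 13 − 1 = 12.
φ(637) = 42 × 12 = 504.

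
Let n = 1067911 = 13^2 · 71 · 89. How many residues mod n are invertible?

φ(1067911) = 1067911 · (1 − 1/13) · (1 − 1/71) · (1 − 1/89)
       = 1067911 · 73920/82147 = 960960.

960960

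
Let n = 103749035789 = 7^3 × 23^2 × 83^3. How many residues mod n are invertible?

84036486072

φ(103749035789) = 103749035789 · (1 − 1/7) · (1 − 1/23) · (1 − 1/83)
       = 103749035789 · 10824/13363 = 84036486072.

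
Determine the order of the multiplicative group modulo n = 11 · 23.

φ(253) = 253 · (1 − 1/11) · (1 − 1/23)
       = 253 · 220/253 = 220.

220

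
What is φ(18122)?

7680

18122 = 2 * 13 * 17 * 41.
φ(18122) = 18122 · (1 − 1/2) · (1 − 1/13) · (1 − 1/17) · (1 − 1/41)
       = 18122 · 7680/18122 = 7680.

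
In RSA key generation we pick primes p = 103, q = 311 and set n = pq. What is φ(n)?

31620

For distinct primes, φ(pq) = (p−1)(q−1) = 102 × 310 = 31620.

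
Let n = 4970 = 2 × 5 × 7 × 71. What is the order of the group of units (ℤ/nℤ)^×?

1680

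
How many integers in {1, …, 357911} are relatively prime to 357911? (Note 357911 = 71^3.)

φ(357911) = 357911 · (1 − 1/71)
       = 357911 · 70/71 = 352870.

352870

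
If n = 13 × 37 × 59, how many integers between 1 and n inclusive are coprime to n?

φ(13) = 13 − 1 = 12.
φ(37) = 37 − 1 = 36.
φ(59) = 59 − 1 = 58.
Since φ is multiplicative, φ(28379) = 12 · 36 · 58 = 25056.

25056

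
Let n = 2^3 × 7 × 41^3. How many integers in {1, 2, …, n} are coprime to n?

1613760

φ(2^3) = 2^2·(2−1) = 4·1 = 4.
φ(7) = 7 − 1 = 6.
φ(41^3) = 41^3 − 41^2 = 68921 − 1681 = 67240.
φ(3859576) = 4 × 6 × 67240 = 1613760.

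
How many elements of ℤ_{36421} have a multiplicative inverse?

Factor 36421: 36421 = 7 * 11^2 * 43.
φ(36421) = 36421 · (1 − 1/7) · (1 − 1/11) · (1 − 1/43)
       = 36421 · 2520/3311 = 27720.

27720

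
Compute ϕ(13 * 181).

2160

φ(2353) = 2353 · (1 − 1/13) · (1 − 1/181)
       = 2353 · 2160/2353 = 2160.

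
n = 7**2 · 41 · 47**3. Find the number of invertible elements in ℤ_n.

φ(208580407) = 208580407 · (1 − 1/7) · (1 − 1/41) · (1 − 1/47)
       = 208580407 · 11040/13489 = 170711520.

170711520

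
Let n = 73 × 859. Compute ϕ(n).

61776

φ(62707) = 62707 · (1 − 1/73) · (1 − 1/859)
       = 62707 · 61776/62707 = 61776.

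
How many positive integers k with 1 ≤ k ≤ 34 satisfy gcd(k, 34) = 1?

16

Prime factorization: 34 = 2 · 17.
φ(2) = 2 − 1 = 1.
φ(17) = 17 − 1 = 16.
φ(34) = 1 × 16 = 16.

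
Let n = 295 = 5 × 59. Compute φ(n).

φ(5) = 5 − 1 = 4.
φ(59) = 59 − 1 = 58.
Multiply: 4 · 58 = 232.

232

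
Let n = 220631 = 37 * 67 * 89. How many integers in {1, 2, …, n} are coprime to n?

209088

φ(220631) = 220631 · (1 − 1/37) · (1 − 1/67) · (1 − 1/89)
       = 220631 · 209088/220631 = 209088.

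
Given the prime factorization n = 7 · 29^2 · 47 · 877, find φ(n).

196322112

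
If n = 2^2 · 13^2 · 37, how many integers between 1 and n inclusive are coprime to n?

11232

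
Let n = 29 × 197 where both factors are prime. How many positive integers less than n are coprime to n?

5488

φ(n) = (p − 1)(q − 1) = (29−1)(197−1) = 28·196 = 5488.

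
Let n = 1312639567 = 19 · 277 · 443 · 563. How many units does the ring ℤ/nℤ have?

φ(1312639567) = 1312639567 · (1 − 1/19) · (1 − 1/277) · (1 − 1/443) · (1 − 1/563)
       = 1312639567 · 1234071072/1312639567 = 1234071072.

1234071072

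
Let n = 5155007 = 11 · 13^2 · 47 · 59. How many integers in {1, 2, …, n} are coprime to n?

φ(5155007) = 5155007 · (1 − 1/11) · (1 − 1/13) · (1 − 1/47) · (1 − 1/59)
       = 5155007 · 320160/396539 = 4162080.

4162080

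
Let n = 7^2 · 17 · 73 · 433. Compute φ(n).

20901888

φ(26330297) = 26330297 · (1 − 1/7) · (1 − 1/17) · (1 − 1/73) · (1 − 1/433)
       = 26330297 · 2985984/3761471 = 20901888.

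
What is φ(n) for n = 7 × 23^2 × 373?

1129392

φ(1381219) = 1381219 · (1 − 1/7) · (1 − 1/23) · (1 − 1/373)
       = 1381219 · 49104/60053 = 1129392.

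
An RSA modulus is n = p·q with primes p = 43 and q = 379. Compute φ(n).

15876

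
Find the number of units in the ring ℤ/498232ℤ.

201600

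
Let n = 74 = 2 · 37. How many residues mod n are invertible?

φ(2) = 2 − 1 = 1.
φ(37) = 37 − 1 = 36.
Multiply: 1 · 36 = 36.

36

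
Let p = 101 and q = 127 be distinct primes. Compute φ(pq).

12600

For distinct primes, φ(pq) = (p−1)(q−1) = 100 × 126 = 12600.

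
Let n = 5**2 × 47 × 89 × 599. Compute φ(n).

48414080

φ(62640425) = 62640425 · (1 − 1/5) · (1 − 1/47) · (1 − 1/89) · (1 − 1/599)
       = 62640425 · 9682816/12528085 = 48414080.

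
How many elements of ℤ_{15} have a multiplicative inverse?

Prime factorization: 15 = 3 * 5.
φ(15) = 15 · (1 − 1/3) · (1 − 1/5)
       = 15 · 8/15 = 8.

8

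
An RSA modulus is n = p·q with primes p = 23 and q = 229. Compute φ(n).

φ(23) = 23 − 1 = 22.
φ(229) = 229 − 1 = 228.
Multiply: 22 · 228 = 5016.

5016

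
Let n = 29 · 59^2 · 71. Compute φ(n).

6707120

φ(29) = 29 − 1 = 28.
φ(59^2) = 59^2 − 59^1 = 3481 − 59 = 3422.
φ(71) = 71 − 1 = 70.
Multiply: 28 · 3422 · 70 = 6707120.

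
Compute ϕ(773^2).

596756

φ(597529) = 597529 · (1 − 1/773)
       = 597529 · 772/773 = 596756.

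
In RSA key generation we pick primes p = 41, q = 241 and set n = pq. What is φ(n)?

9600

φ(41) = 41 − 1 = 40.
φ(241) = 241 − 1 = 240.
Multiply: 40 · 240 = 9600.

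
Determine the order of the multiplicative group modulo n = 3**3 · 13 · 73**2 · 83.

93094272

φ(3^3) = 3^2·(3−1) = 9·2 = 18.
φ(13) = 13 − 1 = 12.
φ(73^2) = 73^2 − 73^1 = 5329 − 73 = 5256.
φ(83) = 83 − 1 = 82.
Since φ is multiplicative, φ(155249757) = 18 · 12 · 5256 · 82 = 93094272.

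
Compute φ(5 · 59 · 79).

φ(23305) = 23305 · (1 − 1/5) · (1 − 1/59) · (1 − 1/79)
       = 23305 · 18096/23305 = 18096.

18096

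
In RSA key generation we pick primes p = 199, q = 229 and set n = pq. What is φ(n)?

45144

φ(199) = 199 − 1 = 198.
φ(229) = 229 − 1 = 228.
Since φ is multiplicative, φ(45571) = 198 · 228 = 45144.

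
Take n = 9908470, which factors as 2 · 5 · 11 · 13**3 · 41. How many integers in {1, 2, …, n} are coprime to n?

φ(9908470) = 9908470 · (1 − 1/2) · (1 − 1/5) · (1 − 1/11) · (1 − 1/13) · (1 − 1/41)
       = 9908470 · 19200/58630 = 3244800.

3244800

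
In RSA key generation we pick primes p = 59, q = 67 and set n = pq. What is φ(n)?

3828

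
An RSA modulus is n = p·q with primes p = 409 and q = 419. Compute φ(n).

φ(pq) = (p−1)(q−1) = 408 · 418 = 170544.

170544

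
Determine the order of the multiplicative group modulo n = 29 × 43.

1176

φ(1247) = 1247 · (1 − 1/29) · (1 − 1/43)
       = 1247 · 1176/1247 = 1176.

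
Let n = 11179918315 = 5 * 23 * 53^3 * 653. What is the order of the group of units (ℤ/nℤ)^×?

8380797568

φ(5) = 5 − 1 = 4.
φ(23) = 23 − 1 = 22.
φ(53^3) = 53^3 − 53^2 = 148877 − 2809 = 146068.
φ(653) = 653 − 1 = 652.
φ(11179918315) = 4 × 22 × 146068 × 652 = 8380797568.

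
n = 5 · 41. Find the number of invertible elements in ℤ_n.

φ(205) = 205 · (1 − 1/5) · (1 − 1/41)
       = 205 · 160/205 = 160.

160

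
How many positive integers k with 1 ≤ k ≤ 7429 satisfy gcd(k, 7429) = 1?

6336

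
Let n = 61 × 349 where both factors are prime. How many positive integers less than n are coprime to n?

20880

φ(pq) = (p−1)(q−1) = 60 · 348 = 20880.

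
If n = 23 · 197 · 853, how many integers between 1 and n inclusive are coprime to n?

φ(23) = 23 − 1 = 22.
φ(197) = 197 − 1 = 196.
φ(853) = 853 − 1 = 852.
Since φ is multiplicative, φ(3864943) = 22 · 196 · 852 = 3673824.

3673824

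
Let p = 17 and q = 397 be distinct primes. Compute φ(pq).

6336

For distinct primes, φ(pq) = (p−1)(q−1) = 16 × 396 = 6336.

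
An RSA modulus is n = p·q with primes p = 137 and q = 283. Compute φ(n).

φ(n) = (p − 1)(q − 1) = (137−1)(283−1) = 136·282 = 38352.

38352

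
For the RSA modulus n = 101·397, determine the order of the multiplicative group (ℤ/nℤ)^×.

39600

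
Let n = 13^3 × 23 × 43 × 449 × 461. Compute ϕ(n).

386167541760

φ(13^3) = 13^2·(13−1) = 169·12 = 2028.
φ(23) = 23 − 1 = 22.
φ(43) = 43 − 1 = 42.
φ(449) = 449 − 1 = 448.
φ(461) = 461 − 1 = 460.
Since φ is multiplicative, φ(449752529837) = 2028 · 22 · 42 · 448 · 460 = 386167541760.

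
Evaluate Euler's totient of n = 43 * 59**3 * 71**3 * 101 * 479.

143028946999176000

φ(152917230498290893) = 152917230498290893 · (1 − 1/43) · (1 − 1/59) · (1 − 1/71) · (1 − 1/101) · (1 − 1/479)
       = 152917230498290893 · 8150856000/8714364133 = 143028946999176000.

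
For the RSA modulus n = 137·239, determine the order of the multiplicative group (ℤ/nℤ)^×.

32368

φ(32743) = 32743 · (1 − 1/137) · (1 − 1/239)
       = 32743 · 32368/32743 = 32368.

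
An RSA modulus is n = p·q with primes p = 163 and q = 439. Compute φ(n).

70956

φ(n) = (p − 1)(q − 1) = (163−1)(439−1) = 162·438 = 70956.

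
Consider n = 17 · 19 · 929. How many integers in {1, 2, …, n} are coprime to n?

267264

φ(17) = 17 − 1 = 16.
φ(19) = 19 − 1 = 18.
φ(929) = 929 − 1 = 928.
φ(300067) = 16 × 18 × 928 = 267264.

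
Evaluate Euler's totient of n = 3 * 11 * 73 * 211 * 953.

287884800

φ(484408947) = 484408947 · (1 − 1/3) · (1 − 1/11) · (1 − 1/73) · (1 − 1/211) · (1 − 1/953)
       = 484408947 · 287884800/484408947 = 287884800.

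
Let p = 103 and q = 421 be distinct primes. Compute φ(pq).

φ(103) = 103 − 1 = 102.
φ(421) = 421 − 1 = 420.
Multiply: 102 · 420 = 42840.

42840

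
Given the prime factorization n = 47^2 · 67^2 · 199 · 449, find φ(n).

φ(47^2) = 47^2 − 47^1 = 2209 − 47 = 2162.
φ(67^2) = 67^1·(67−1) = 67·66 = 4422.
φ(199) = 199 − 1 = 198.
φ(449) = 449 − 1 = 448.
Multiply: 2162 · 4422 · 198 · 448 = 848042528256.

848042528256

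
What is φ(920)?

Factor 920: 920 = 2^3 · 5 · 23.
φ(2^3) = 2^2·(2−1) = 4·1 = 4.
φ(5) = 5 − 1 = 4.
φ(23) = 23 − 1 = 22.
Since φ is multiplicative, φ(920) = 4 · 4 · 22 = 352.

352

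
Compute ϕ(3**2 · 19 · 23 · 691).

φ(2717703) = 2717703 · (1 − 1/3) · (1 − 1/19) · (1 − 1/23) · (1 − 1/691)
       = 2717703 · 546480/905901 = 1639440.

1639440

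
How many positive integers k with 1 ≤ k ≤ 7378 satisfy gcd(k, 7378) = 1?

2880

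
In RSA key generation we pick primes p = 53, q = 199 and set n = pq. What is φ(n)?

10296

φ(53) = 53 − 1 = 52.
φ(199) = 199 − 1 = 198.
Since φ is multiplicative, φ(10547) = 52 · 198 = 10296.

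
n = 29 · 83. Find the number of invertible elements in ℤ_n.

φ(29) = 29 − 1 = 28.
φ(83) = 83 − 1 = 82.
Multiply: 28 · 82 = 2296.

2296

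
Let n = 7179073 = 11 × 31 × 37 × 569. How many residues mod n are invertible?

6134400

φ(7179073) = 7179073 · (1 − 1/11) · (1 − 1/31) · (1 − 1/37) · (1 − 1/569)
       = 7179073 · 6134400/7179073 = 6134400.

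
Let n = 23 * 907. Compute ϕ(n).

φ(23) = 23 − 1 = 22.
φ(907) = 907 − 1 = 906.
Multiply: 22 · 906 = 19932.

19932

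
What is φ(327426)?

96800

Prime factorization: 327426 = 2 · 3 · 11^3 · 41.
φ(327426) = 327426 · (1 − 1/2) · (1 − 1/3) · (1 − 1/11) · (1 − 1/41)
       = 327426 · 800/2706 = 96800.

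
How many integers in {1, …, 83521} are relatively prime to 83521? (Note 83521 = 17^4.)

φ(83521) = 83521 · (1 − 1/17)
       = 83521 · 16/17 = 78608.

78608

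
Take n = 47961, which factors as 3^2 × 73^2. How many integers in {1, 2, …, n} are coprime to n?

31536

φ(47961) = 47961 · (1 − 1/3) · (1 − 1/73)
       = 47961 · 144/219 = 31536.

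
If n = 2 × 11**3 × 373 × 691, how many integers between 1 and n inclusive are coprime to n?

310582800

φ(686111866) = 686111866 · (1 − 1/2) · (1 − 1/11) · (1 − 1/373) · (1 − 1/691)
       = 686111866 · 2566800/5670346 = 310582800.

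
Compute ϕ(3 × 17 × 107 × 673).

2279424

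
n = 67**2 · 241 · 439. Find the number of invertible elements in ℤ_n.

φ(474931711) = 474931711 · (1 − 1/67) · (1 − 1/241) · (1 − 1/439)
       = 474931711 · 6937920/7088533 = 464840640.

464840640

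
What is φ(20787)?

20787 = 3 * 13**2 * 41.
φ(20787) = 20787 · (1 − 1/3) · (1 − 1/13) · (1 − 1/41)
       = 20787 · 960/1599 = 12480.

12480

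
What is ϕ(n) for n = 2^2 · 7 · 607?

7272

φ(2^2) = 2^2 − 2^1 = 4 − 2 = 2.
φ(7) = 7 − 1 = 6.
φ(607) = 607 − 1 = 606.
Multiply: 2 · 6 · 606 = 7272.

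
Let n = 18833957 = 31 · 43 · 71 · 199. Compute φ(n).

17463600

φ(31) = 31 − 1 = 30.
φ(43) = 43 − 1 = 42.
φ(71) = 71 − 1 = 70.
φ(199) = 199 − 1 = 198.
φ(18833957) = 30 × 42 × 70 × 198 = 17463600.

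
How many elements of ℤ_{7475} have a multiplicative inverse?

5280

First factor: 7475 = 5**2 · 13 · 23.
φ(5^2) = 5^2 − 5^1 = 25 − 5 = 20.
φ(13) = 13 − 1 = 12.
φ(23) = 23 − 1 = 22.
Since φ is multiplicative, φ(7475) = 20 · 12 · 22 = 5280.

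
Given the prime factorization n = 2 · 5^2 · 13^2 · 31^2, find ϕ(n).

φ(8120450) = 8120450 · (1 − 1/2) · (1 − 1/5) · (1 − 1/13) · (1 − 1/31)
       = 8120450 · 1440/4030 = 2901600.

2901600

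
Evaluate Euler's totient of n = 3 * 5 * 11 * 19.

φ(3) = 3 − 1 = 2.
φ(5) = 5 − 1 = 4.
φ(11) = 11 − 1 = 10.
φ(19) = 19 − 1 = 18.
Multiply: 2 · 4 · 10 · 18 = 1440.

1440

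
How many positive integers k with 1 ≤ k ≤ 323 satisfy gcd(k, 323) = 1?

Prime factorization: 323 = 17 × 19.
φ(323) = 323 · (1 − 1/17) · (1 − 1/19)
       = 323 · 288/323 = 288.

288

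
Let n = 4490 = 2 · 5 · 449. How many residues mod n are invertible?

1792

φ(2) = 2 − 1 = 1.
φ(5) = 5 − 1 = 4.
φ(449) = 449 − 1 = 448.
Multiply: 1 · 4 · 448 = 1792.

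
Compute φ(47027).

Factor 47027: 47027 = 31 * 37 * 41.
φ(47027) = 47027 · (1 − 1/31) · (1 − 1/37) · (1 − 1/41)
       = 47027 · 43200/47027 = 43200.

43200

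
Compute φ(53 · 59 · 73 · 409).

φ(53) = 53 − 1 = 52.
φ(59) = 59 − 1 = 58.
φ(73) = 73 − 1 = 72.
φ(409) = 409 − 1 = 408.
Multiply: 52 · 58 · 72 · 408 = 88598016.

88598016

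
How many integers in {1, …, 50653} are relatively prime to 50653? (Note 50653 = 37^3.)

49284

φ(37^3) = 37^2·(37−1) = 1369·36 = 49284.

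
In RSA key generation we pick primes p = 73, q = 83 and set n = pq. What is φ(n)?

φ(6059) = 6059 · (1 − 1/73) · (1 − 1/83)
       = 6059 · 5904/6059 = 5904.

5904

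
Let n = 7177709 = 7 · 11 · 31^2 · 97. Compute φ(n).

φ(7) = 7 − 1 = 6.
φ(11) = 11 − 1 = 10.
φ(31^2) = 31^2 − 31^1 = 961 − 31 = 930.
φ(97) = 97 − 1 = 96.
Since φ is multiplicative, φ(7177709) = 6 · 10 · 930 · 96 = 5356800.

5356800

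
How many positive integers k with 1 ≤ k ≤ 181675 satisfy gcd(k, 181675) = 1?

131040

Prime factorization: 181675 = 5**2 * 13**2 * 43.
φ(181675) = 181675 · (1 − 1/5) · (1 − 1/13) · (1 − 1/43)
       = 181675 · 2016/2795 = 131040.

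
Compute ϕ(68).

32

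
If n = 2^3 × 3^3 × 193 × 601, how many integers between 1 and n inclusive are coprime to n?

8294400

φ(25054488) = 25054488 · (1 − 1/2) · (1 − 1/3) · (1 − 1/193) · (1 − 1/601)
       = 25054488 · 230400/695958 = 8294400.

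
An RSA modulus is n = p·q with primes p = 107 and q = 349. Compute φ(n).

36888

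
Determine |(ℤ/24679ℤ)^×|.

24679 = 23 × 29 × 37.
φ(23) = 23 − 1 = 22.
φ(29) = 29 − 1 = 28.
φ(37) = 37 − 1 = 36.
φ(24679) = 22 × 28 × 36 = 22176.

22176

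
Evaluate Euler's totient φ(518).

Factor 518: 518 = 2 · 7 · 37.
φ(2) = 2 − 1 = 1.
φ(7) = 7 − 1 = 6.
φ(37) = 37 − 1 = 36.
Since φ is multiplicative, φ(518) = 1 · 6 · 36 = 216.

216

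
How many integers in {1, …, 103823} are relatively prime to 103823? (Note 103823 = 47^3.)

101614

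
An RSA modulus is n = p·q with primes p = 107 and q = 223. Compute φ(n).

φ(107) = 107 − 1 = 106.
φ(223) = 223 − 1 = 222.
Multiply: 106 · 222 = 23532.

23532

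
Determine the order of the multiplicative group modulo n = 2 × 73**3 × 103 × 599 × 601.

φ(2) = 2 − 1 = 1.
φ(73^3) = 73^2·(73−1) = 5329·72 = 383688.
φ(103) = 103 − 1 = 102.
φ(599) = 599 − 1 = 598.
φ(601) = 601 − 1 = 600.
Since φ is multiplicative, φ(28849420582498) = 1 · 383688 · 102 · 598 · 600 = 14042059948800.

14042059948800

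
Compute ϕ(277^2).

76452

φ(277^2) = 277^2 − 277^1 = 76729 − 277 = 76452.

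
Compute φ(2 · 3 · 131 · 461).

φ(2) = 2 − 1 = 1.
φ(3) = 3 − 1 = 2.
φ(131) = 131 − 1 = 130.
φ(461) = 461 − 1 = 460.
Since φ is multiplicative, φ(362346) = 1 · 2 · 130 · 460 = 119600.

119600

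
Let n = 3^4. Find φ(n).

54

φ(3^4) = 3^4 − 3^3 = 81 − 27 = 54.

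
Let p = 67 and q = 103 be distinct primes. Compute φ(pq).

6732

For distinct primes, φ(pq) = (p−1)(q−1) = 66 × 102 = 6732.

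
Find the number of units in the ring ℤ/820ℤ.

First factor: 820 = 2^2 × 5 × 41.
φ(2^2) = 2^1·(2−1) = 2·1 = 2.
φ(5) = 5 − 1 = 4.
φ(41) = 41 − 1 = 40.
Since φ is multiplicative, φ(820) = 2 · 4 · 40 = 320.

320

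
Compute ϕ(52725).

Factor 52725: 52725 = 3 · 5**2 · 19 · 37.
φ(3) = 3 − 1 = 2.
φ(5^2) = 5^1·(5−1) = 5·4 = 20.
φ(19) = 19 − 1 = 18.
φ(37) = 37 − 1 = 36.
φ(52725) = 2 × 20 × 18 × 36 = 25920.

25920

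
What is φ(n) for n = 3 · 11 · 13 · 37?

8640

φ(15873) = 15873 · (1 − 1/3) · (1 − 1/11) · (1 − 1/13) · (1 − 1/37)
       = 15873 · 8640/15873 = 8640.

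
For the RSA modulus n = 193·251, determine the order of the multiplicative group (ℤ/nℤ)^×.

48000

φ(pq) = (p−1)(q−1) = 192 · 250 = 48000.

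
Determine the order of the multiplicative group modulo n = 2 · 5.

φ(2) = 2 − 1 = 1.
φ(5) = 5 − 1 = 4.
φ(10) = 1 × 4 = 4.

4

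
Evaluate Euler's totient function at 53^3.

146068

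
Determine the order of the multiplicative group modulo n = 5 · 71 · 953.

266560

φ(5) = 5 − 1 = 4.
φ(71) = 71 − 1 = 70.
φ(953) = 953 − 1 = 952.
Multiply: 4 · 70 · 952 = 266560.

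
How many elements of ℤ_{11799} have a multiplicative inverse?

11799 = 3**3 * 19 * 23.
φ(3^3) = 3^3 − 3^2 = 27 − 9 = 18.
φ(19) = 19 − 1 = 18.
φ(23) = 23 − 1 = 22.
Since φ is multiplicative, φ(11799) = 18 · 18 · 22 = 7128.

7128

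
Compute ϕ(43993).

40320

Factor 43993: 43993 = 29 · 37 · 41.
φ(43993) = 43993 · (1 − 1/29) · (1 − 1/37) · (1 − 1/41)
       = 43993 · 40320/43993 = 40320.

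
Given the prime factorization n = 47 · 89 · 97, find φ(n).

388608

φ(405751) = 405751 · (1 − 1/47) · (1 − 1/89) · (1 − 1/97)
       = 405751 · 388608/405751 = 388608.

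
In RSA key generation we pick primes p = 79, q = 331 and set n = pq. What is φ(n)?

φ(n) = (p − 1)(q − 1) = (79−1)(331−1) = 78·330 = 25740.

25740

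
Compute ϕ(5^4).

500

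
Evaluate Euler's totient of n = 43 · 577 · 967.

φ(23992237) = 23992237 · (1 − 1/43) · (1 − 1/577) · (1 − 1/967)
       = 23992237 · 23369472/23992237 = 23369472.

23369472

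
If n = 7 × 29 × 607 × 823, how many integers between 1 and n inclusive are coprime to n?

φ(7) = 7 − 1 = 6.
φ(29) = 29 − 1 = 28.
φ(607) = 607 − 1 = 606.
φ(823) = 823 − 1 = 822.
Since φ is multiplicative, φ(101410883) = 6 · 28 · 606 · 822 = 83686176.

83686176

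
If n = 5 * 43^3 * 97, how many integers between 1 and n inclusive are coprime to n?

φ(38560895) = 38560895 · (1 − 1/5) · (1 − 1/43) · (1 − 1/97)
       = 38560895 · 16128/20855 = 29820672.

29820672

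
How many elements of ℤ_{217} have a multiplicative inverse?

217 = 7 × 31.
φ(7) = 7 − 1 = 6.
φ(31) = 31 − 1 = 30.
Since φ is multiplicative, φ(217) = 6 · 30 = 180.

180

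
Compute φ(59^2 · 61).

205320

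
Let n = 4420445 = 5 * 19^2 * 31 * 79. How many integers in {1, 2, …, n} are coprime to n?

3201120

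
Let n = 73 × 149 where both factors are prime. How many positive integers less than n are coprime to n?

φ(10877) = 10877 · (1 − 1/73) · (1 − 1/149)
       = 10877 · 10656/10877 = 10656.

10656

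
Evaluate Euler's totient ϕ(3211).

2808

3211 = 13**2 · 19.
φ(3211) = 3211 · (1 − 1/13) · (1 − 1/19)
       = 3211 · 216/247 = 2808.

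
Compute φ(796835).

Factor 796835: 796835 = 5 * 13**2 * 23 * 41.
φ(5) = 5 − 1 = 4.
φ(13^2) = 13^1·(13−1) = 13·12 = 156.
φ(23) = 23 − 1 = 22.
φ(41) = 41 − 1 = 40.
φ(796835) = 4 × 156 × 22 × 40 = 549120.

549120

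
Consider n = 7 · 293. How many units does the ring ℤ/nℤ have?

1752

φ(2051) = 2051 · (1 − 1/7) · (1 − 1/293)
       = 2051 · 1752/2051 = 1752.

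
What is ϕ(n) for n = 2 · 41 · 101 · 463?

1848000

φ(2) = 2 − 1 = 1.
φ(41) = 41 − 1 = 40.
φ(101) = 101 − 1 = 100.
φ(463) = 463 − 1 = 462.
Since φ is multiplicative, φ(3834566) = 1 · 40 · 100 · 462 = 1848000.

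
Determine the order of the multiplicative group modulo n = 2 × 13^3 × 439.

φ(1928966) = 1928966 · (1 − 1/2) · (1 − 1/13) · (1 − 1/439)
       = 1928966 · 5256/11414 = 888264.

888264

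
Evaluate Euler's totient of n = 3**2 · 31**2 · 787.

φ(6806763) = 6806763 · (1 − 1/3) · (1 − 1/31) · (1 − 1/787)
       = 6806763 · 47160/73191 = 4385880.

4385880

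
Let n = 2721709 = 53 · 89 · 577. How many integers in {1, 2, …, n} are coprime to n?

2635776

φ(53) = 53 − 1 = 52.
φ(89) = 89 − 1 = 88.
φ(577) = 577 − 1 = 576.
φ(2721709) = 52 × 88 × 576 = 2635776.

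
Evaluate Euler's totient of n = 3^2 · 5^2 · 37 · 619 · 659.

1756702080

φ(3395942325) = 3395942325 · (1 − 1/3) · (1 − 1/5) · (1 − 1/37) · (1 − 1/619) · (1 − 1/659)
       = 3395942325 · 117113472/226396155 = 1756702080.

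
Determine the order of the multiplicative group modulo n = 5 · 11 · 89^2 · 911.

285084800

φ(5) = 5 − 1 = 4.
φ(11) = 11 − 1 = 10.
φ(89^2) = 89^1·(89−1) = 89·88 = 7832.
φ(911) = 911 − 1 = 910.
Since φ is multiplicative, φ(396881705) = 4 · 10 · 7832 · 910 = 285084800.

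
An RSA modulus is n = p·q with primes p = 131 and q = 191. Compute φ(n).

24700

φ(pq) = (p−1)(q−1) = 130 · 190 = 24700.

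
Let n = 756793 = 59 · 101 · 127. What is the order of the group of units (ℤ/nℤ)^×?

730800

φ(756793) = 756793 · (1 − 1/59) · (1 − 1/101) · (1 − 1/127)
       = 756793 · 730800/756793 = 730800.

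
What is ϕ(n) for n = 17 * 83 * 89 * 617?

71120896

φ(17) = 17 − 1 = 16.
φ(83) = 83 − 1 = 82.
φ(89) = 89 − 1 = 88.
φ(617) = 617 − 1 = 616.
Since φ is multiplicative, φ(77482243) = 16 · 82 · 88 · 616 = 71120896.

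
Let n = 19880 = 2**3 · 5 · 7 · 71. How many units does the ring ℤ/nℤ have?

φ(19880) = 19880 · (1 − 1/2) · (1 − 1/5) · (1 − 1/7) · (1 − 1/71)
       = 19880 · 1680/4970 = 6720.

6720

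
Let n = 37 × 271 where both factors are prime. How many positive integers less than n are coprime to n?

9720

For distinct primes, φ(pq) = (p−1)(q−1) = 36 × 270 = 9720.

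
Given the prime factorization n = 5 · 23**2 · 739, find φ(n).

φ(1954655) = 1954655 · (1 − 1/5) · (1 − 1/23) · (1 − 1/739)
       = 1954655 · 64944/84985 = 1493712.

1493712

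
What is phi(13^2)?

156

φ(13^2) = 13^1·(13−1) = 13·12 = 156.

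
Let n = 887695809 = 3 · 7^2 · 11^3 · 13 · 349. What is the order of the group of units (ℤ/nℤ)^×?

424448640

φ(887695809) = 887695809 · (1 − 1/3) · (1 − 1/7) · (1 − 1/11) · (1 − 1/13) · (1 − 1/349)
       = 887695809 · 501120/1048047 = 424448640.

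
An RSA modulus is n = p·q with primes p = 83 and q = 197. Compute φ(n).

16072

φ(83) = 83 − 1 = 82.
φ(197) = 197 − 1 = 196.
Multiply: 82 · 196 = 16072.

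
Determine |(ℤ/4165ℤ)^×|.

Prime factorization: 4165 = 5 × 7^2 × 17.
φ(5) = 5 − 1 = 4.
φ(7^2) = 7^1·(7−1) = 7·6 = 42.
φ(17) = 17 − 1 = 16.
Multiply: 4 · 42 · 16 = 2688.

2688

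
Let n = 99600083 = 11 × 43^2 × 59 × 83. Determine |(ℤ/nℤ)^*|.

85893360

φ(11) = 11 − 1 = 10.
φ(43^2) = 43^1·(43−1) = 43·42 = 1806.
φ(59) = 59 − 1 = 58.
φ(83) = 83 − 1 = 82.
Multiply: 10 · 1806 · 58 · 82 = 85893360.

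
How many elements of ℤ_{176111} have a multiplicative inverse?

142560

Factor 176111: 176111 = 13 · 19 · 23 · 31.
φ(176111) = 176111 · (1 − 1/13) · (1 − 1/19) · (1 − 1/23) · (1 − 1/31)
       = 176111 · 142560/176111 = 142560.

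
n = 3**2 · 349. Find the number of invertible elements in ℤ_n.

2088

φ(3^2) = 3^2 − 3^1 = 9 − 3 = 6.
φ(349) = 349 − 1 = 348.
Multiply: 6 · 348 = 2088.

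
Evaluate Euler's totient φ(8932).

3360

Prime factorization: 8932 = 2**2 × 7 × 11 × 29.
φ(2^2) = 2^1·(2−1) = 2·1 = 2.
φ(7) = 7 − 1 = 6.
φ(11) = 11 − 1 = 10.
φ(29) = 29 − 1 = 28.
φ(8932) = 2 × 6 × 10 × 28 = 3360.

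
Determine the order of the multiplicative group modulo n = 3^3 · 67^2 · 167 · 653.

φ(3^3) = 3^2·(3−1) = 9·2 = 18.
φ(67^2) = 67^1·(67−1) = 67·66 = 4422.
φ(167) = 167 − 1 = 166.
φ(653) = 653 − 1 = 652.
Since φ is multiplicative, φ(13217308353) = 18 · 4422 · 166 · 652 = 8614834272.

8614834272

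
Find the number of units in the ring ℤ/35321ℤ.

First factor: 35321 = 11 * 13^2 * 19.
φ(11) = 11 − 1 = 10.
φ(13^2) = 13^1·(13−1) = 13·12 = 156.
φ(19) = 19 − 1 = 18.
Since φ is multiplicative, φ(35321) = 10 · 156 · 18 = 28080.

28080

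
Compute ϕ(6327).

First factor: 6327 = 3^2 · 19 · 37.
φ(3^2) = 3^2 − 3^1 = 9 − 3 = 6.
φ(19) = 19 − 1 = 18.
φ(37) = 37 − 1 = 36.
Multiply: 6 · 18 · 36 = 3888.

3888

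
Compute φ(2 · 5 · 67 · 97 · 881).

22302720

φ(2) = 2 − 1 = 1.
φ(5) = 5 − 1 = 4.
φ(67) = 67 − 1 = 66.
φ(97) = 97 − 1 = 96.
φ(881) = 881 − 1 = 880.
φ(57256190) = 1 × 4 × 66 × 96 × 880 = 22302720.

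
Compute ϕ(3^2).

6

φ(9) = 9 · (1 − 1/3)
       = 9 · 2/3 = 6.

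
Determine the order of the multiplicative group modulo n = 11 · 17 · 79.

φ(11) = 11 − 1 = 10.
φ(17) = 17 − 1 = 16.
φ(79) = 79 − 1 = 78.
Multiply: 10 · 16 · 78 = 12480.

12480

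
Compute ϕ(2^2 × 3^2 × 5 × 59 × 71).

φ(2^2) = 2^1·(2−1) = 2·1 = 2.
φ(3^2) = 3^1·(3−1) = 3·2 = 6.
φ(5) = 5 − 1 = 4.
φ(59) = 59 − 1 = 58.
φ(71) = 71 − 1 = 70.
Multiply: 2 · 6 · 4 · 58 · 70 = 194880.

194880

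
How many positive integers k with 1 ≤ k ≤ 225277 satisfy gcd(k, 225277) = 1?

196560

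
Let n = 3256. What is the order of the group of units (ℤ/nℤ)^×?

1440

Prime factorization: 3256 = 2^3 × 11 × 37.
φ(2^3) = 2^3 − 2^2 = 8 − 4 = 4.
φ(11) = 11 − 1 = 10.
φ(37) = 37 − 1 = 36.
Since φ is multiplicative, φ(3256) = 4 · 10 · 36 = 1440.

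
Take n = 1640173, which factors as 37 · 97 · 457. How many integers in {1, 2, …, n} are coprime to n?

1575936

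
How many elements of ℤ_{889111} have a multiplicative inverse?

889111 = 23 × 29 × 31 × 43.
φ(23) = 23 − 1 = 22.
φ(29) = 29 − 1 = 28.
φ(31) = 31 − 1 = 30.
φ(43) = 43 − 1 = 42.
Since φ is multiplicative, φ(889111) = 22 · 28 · 30 · 42 = 776160.

776160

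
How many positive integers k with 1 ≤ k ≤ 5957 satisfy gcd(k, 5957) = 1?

5957 = 7 · 23 · 37.
φ(5957) = 5957 · (1 − 1/7) · (1 − 1/23) · (1 − 1/37)
       = 5957 · 4752/5957 = 4752.

4752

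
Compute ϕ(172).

First factor: 172 = 2^2 · 43.
φ(172) = 172 · (1 − 1/2) · (1 − 1/43)
       = 172 · 42/86 = 84.

84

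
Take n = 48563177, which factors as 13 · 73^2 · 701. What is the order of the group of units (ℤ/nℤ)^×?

44150400

φ(13) = 13 − 1 = 12.
φ(73^2) = 73^1·(73−1) = 73·72 = 5256.
φ(701) = 701 − 1 = 700.
φ(48563177) = 12 × 5256 × 700 = 44150400.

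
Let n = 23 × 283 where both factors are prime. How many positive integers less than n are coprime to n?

φ(n) = (p − 1)(q − 1) = (23−1)(283−1) = 22·282 = 6204.

6204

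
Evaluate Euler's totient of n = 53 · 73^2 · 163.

44276544

φ(46037231) = 46037231 · (1 − 1/53) · (1 − 1/73) · (1 − 1/163)
       = 46037231 · 606528/630647 = 44276544.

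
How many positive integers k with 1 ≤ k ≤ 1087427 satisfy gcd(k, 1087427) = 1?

914760

Prime factorization: 1087427 = 11**3 * 19 * 43.
φ(11^3) = 11^2·(11−1) = 121·10 = 1210.
φ(19) = 19 − 1 = 18.
φ(43) = 43 − 1 = 42.
Since φ is multiplicative, φ(1087427) = 1210 · 18 · 42 = 914760.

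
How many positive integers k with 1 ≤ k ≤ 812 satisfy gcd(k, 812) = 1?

First factor: 812 = 2^2 * 7 * 29.
φ(2^2) = 2^1·(2−1) = 2·1 = 2.
φ(7) = 7 − 1 = 6.
φ(29) = 29 − 1 = 28.
φ(812) = 2 × 6 × 28 = 336.

336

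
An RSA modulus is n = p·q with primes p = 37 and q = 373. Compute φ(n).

φ(n) = (p − 1)(q − 1) = (37−1)(373−1) = 36·372 = 13392.

13392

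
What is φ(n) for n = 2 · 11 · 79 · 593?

461760

φ(2) = 2 − 1 = 1.
φ(11) = 11 − 1 = 10.
φ(79) = 79 − 1 = 78.
φ(593) = 593 − 1 = 592.
Multiply: 1 · 10 · 78 · 592 = 461760.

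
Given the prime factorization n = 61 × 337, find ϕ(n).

20160

φ(20557) = 20557 · (1 − 1/61) · (1 − 1/337)
       = 20557 · 20160/20557 = 20160.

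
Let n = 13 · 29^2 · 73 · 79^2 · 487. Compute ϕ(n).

2101008139776

φ(13) = 13 − 1 = 12.
φ(29^2) = 29^1·(29−1) = 29·28 = 812.
φ(73) = 73 − 1 = 72.
φ(79^2) = 79^1·(79−1) = 79·78 = 6162.
φ(487) = 487 − 1 = 486.
Multiply: 12 · 812 · 72 · 6162 · 486 = 2101008139776.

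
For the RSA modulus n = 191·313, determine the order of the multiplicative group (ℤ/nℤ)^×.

59280

φ(pq) = (p−1)(q−1) = 190 · 312 = 59280.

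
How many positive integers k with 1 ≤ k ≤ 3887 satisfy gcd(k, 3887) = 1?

3432

Prime factorization: 3887 = 13**2 · 23.
φ(13^2) = 13^2 − 13^1 = 169 − 13 = 156.
φ(23) = 23 − 1 = 22.
φ(3887) = 156 × 22 = 3432.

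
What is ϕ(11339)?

9856

First factor: 11339 = 17 * 23 * 29.
φ(11339) = 11339 · (1 − 1/17) · (1 − 1/23) · (1 − 1/29)
       = 11339 · 9856/11339 = 9856.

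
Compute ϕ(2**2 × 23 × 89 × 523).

φ(4282324) = 4282324 · (1 − 1/2) · (1 − 1/23) · (1 − 1/89) · (1 − 1/523)
       = 4282324 · 1010592/2141162 = 2021184.

2021184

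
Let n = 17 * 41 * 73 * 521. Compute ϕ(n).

23961600

φ(17) = 17 − 1 = 16.
φ(41) = 41 − 1 = 40.
φ(73) = 73 − 1 = 72.
φ(521) = 521 − 1 = 520.
Multiply: 16 · 40 · 72 · 520 = 23961600.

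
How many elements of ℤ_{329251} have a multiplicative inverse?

272160

Prime factorization: 329251 = 13 · 19 · 31 · 43.
φ(329251) = 329251 · (1 − 1/13) · (1 − 1/19) · (1 − 1/31) · (1 − 1/43)
       = 329251 · 272160/329251 = 272160.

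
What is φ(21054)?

6160

21054 = 2 * 3 * 11**2 * 29.
φ(2) = 2 − 1 = 1.
φ(3) = 3 − 1 = 2.
φ(11^2) = 11^1·(11−1) = 11·10 = 110.
φ(29) = 29 − 1 = 28.
φ(21054) = 1 × 2 × 110 × 28 = 6160.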